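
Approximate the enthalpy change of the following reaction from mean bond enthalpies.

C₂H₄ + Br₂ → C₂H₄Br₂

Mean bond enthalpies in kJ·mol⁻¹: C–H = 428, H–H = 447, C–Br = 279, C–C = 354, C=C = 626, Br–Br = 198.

Bonds broken (reactants):
  Br–Br: 1 × 198 = 198
  C–H: 4 × 428 = 1712
  C=C: 1 × 626 = 626
  Σ(broken) = 2536 kJ
Bonds formed (products):
  C–Br: 2 × 279 = 558
  C–C: 1 × 354 = 354
  C–H: 4 × 428 = 1712
  Σ(formed) = 2624 kJ
ΔH = Σ(broken) − Σ(formed) = 2536 − 2624 = −88 kJ

ΔH ≈ −88 kJ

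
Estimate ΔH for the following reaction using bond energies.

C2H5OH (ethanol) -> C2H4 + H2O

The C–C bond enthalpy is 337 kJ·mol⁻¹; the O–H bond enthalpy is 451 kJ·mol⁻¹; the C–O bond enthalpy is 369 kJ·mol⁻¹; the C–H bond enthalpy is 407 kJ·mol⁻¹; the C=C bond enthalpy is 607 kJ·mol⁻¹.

ΔH ≈ +55 kJ

Bonds broken (reactants):
  C–C: 1 × 337 = 337
  C–H: 5 × 407 = 2035
  C–O: 1 × 369 = 369
  O–H: 1 × 451 = 451
  Σ(broken) = 3192 kJ
Bonds formed (products):
  C–H: 4 × 407 = 1628
  C=C: 1 × 607 = 607
  O–H: 2 × 451 = 902
  Σ(formed) = 3137 kJ
ΔH = Σ(broken) − Σ(formed) = 3192 − 3137 = +55 kJ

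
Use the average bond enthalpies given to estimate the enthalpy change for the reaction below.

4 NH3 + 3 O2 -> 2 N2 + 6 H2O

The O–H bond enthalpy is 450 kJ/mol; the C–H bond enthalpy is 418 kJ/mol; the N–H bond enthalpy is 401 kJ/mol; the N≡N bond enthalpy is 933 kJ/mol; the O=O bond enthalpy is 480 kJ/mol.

ΔH ≈ −1014 kJ

Bonds broken (reactants):
  N–H: 12 × 401 = 4812
  O=O: 3 × 480 = 1440
  Σ(broken) = 6252 kJ
Bonds formed (products):
  N≡N: 2 × 933 = 1866
  O–H: 12 × 450 = 5400
  Σ(formed) = 7266 kJ
ΔH = Σ(broken) − Σ(formed) = 6252 − 7266 = −1014 kJ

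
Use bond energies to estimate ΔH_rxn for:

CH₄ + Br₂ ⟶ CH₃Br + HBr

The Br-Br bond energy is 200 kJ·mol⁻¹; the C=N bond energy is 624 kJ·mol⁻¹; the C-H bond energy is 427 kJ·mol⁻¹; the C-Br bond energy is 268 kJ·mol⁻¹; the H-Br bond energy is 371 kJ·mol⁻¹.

ΔH ≈ −12 kJ

Bonds broken (reactants):
  Br-Br: 1 × 200 = 200
  C-H: 4 × 427 = 1708
  Σ(broken) = 1908 kJ
Bonds formed (products):
  C-Br: 1 × 268 = 268
  C-H: 3 × 427 = 1281
  H-Br: 1 × 371 = 371
  Σ(formed) = 1920 kJ
ΔH = Σ(broken) − Σ(formed) = 1908 − 1920 = −12 kJ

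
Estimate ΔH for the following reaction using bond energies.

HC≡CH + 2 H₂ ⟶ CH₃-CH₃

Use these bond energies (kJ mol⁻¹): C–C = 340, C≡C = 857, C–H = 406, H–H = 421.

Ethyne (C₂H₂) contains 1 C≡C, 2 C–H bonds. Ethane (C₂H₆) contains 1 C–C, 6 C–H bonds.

ΔH ≈ −265 kJ

Bonds broken (reactants):
  C≡C: 1 × 857 = 857
  C–H: 2 × 406 = 812
  H–H: 2 × 421 = 842
  Σ(broken) = 2511 kJ
Bonds formed (products):
  C–C: 1 × 340 = 340
  C–H: 6 × 406 = 2436
  Σ(formed) = 2776 kJ
ΔH = Σ(broken) − Σ(formed) = 2511 − 2776 = −265 kJ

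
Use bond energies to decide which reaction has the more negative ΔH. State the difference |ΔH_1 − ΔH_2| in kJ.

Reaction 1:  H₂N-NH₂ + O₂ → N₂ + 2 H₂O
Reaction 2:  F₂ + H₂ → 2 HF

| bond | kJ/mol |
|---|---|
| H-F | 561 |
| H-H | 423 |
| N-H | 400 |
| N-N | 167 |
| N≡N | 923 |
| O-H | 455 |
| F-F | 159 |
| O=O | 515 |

Reaction 1:
  Bonds broken (reactants):
    N-H: 4 × 400 = 1600
    N-N: 1 × 167 = 167
    O=O: 1 × 515 = 515
    Σ(broken) = 2282 kJ
  Bonds formed (products):
    N≡N: 1 × 923 = 923
    O-H: 4 × 455 = 1820
    Σ(formed) = 2743 kJ
  ΔH_1 = 2282 − 2743 = −461 kJ
Reaction 2:
  Bonds broken (reactants):
    F-F: 1 × 159 = 159
    H-H: 1 × 423 = 423
    Σ(broken) = 582 kJ
  Bonds formed (products):
    H-F: 2 × 561 = 1122
    Σ(formed) = 1122 kJ
  ΔH_2 = 582 − 1122 = −540 kJ
ΔH_1 − ΔH_2 = +79 kJ, so reaction 2 has the more negative ΔH; |ΔH_1 − ΔH_2| = 79 kJ.

Reaction 2, by 79 kJ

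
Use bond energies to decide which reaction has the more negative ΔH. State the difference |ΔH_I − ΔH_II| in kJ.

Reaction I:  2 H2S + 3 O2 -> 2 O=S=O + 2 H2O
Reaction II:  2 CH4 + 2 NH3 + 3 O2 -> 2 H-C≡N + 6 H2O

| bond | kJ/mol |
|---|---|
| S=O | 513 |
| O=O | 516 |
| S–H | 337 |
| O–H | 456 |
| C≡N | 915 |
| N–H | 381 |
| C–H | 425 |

Reaction I:
  Bonds broken (reactants):
    O=O: 3 × 516 = 1548
    S–H: 4 × 337 = 1348
    Σ(broken) = 2896 kJ
  Bonds formed (products):
    O–H: 4 × 456 = 1824
    S=O: 4 × 513 = 2052
    Σ(formed) = 3876 kJ
  ΔH_I = 2896 − 3876 = −980 kJ
Reaction II:
  Bonds broken (reactants):
    C–H: 8 × 425 = 3400
    N–H: 6 × 381 = 2286
    O=O: 3 × 516 = 1548
    Σ(broken) = 7234 kJ
  Bonds formed (products):
    C≡N: 2 × 915 = 1830
    C–H: 2 × 425 = 850
    O–H: 12 × 456 = 5472
    Σ(formed) = 8152 kJ
  ΔH_II = 7234 − 8152 = −918 kJ
ΔH_I − ΔH_II = −62 kJ, so reaction I has the more negative ΔH; |ΔH_I − ΔH_II| = 62 kJ.

Reaction I, by 62 kJ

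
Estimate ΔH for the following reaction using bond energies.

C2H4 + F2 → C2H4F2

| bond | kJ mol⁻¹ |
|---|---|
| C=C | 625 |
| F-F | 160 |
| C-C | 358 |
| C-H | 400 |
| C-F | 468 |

Bonds broken (reactants):
  C-H: 4 × 400 = 1600
  C=C: 1 × 625 = 625
  F-F: 1 × 160 = 160
  Σ(broken) = 2385 kJ
Bonds formed (products):
  C-C: 1 × 358 = 358
  C-F: 2 × 468 = 936
  C-H: 4 × 400 = 1600
  Σ(formed) = 2894 kJ
ΔH = Σ(broken) − Σ(formed) = 2385 − 2894 = −509 kJ

ΔH ≈ −509 kJ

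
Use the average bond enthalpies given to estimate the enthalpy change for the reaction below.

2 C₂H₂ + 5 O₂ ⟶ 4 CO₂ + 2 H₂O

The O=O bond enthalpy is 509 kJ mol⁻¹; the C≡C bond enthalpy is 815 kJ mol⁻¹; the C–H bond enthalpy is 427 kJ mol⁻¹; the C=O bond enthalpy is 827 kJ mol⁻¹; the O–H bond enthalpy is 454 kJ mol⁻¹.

Bonds broken (reactants):
  C≡C: 2 × 815 = 1630
  C–H: 4 × 427 = 1708
  O=O: 5 × 509 = 2545
  Σ(broken) = 5883 kJ
Bonds formed (products):
  C=O: 8 × 827 = 6616
  O–H: 4 × 454 = 1816
  Σ(formed) = 8432 kJ
ΔH = Σ(broken) − Σ(formed) = 5883 − 8432 = −2549 kJ

ΔH ≈ −2549 kJ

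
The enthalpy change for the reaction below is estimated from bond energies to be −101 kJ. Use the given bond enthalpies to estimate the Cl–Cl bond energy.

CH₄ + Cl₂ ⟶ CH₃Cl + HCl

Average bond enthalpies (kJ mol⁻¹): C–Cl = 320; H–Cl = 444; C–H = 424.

Let D be the Cl–Cl bond energy.
Σ(broken) = 4×424 + 1×D = 1696 + D
Σ(formed) = 1×320 + 3×424 + 1×444 = 2036
ΔH = Σ(broken) − Σ(formed) = (1696 + D) − (2036) = −340 + D
Setting this equal to −101 kJ gives D = 239 kJ/mol.

D(Cl–Cl) ≈ 239 kJ/mol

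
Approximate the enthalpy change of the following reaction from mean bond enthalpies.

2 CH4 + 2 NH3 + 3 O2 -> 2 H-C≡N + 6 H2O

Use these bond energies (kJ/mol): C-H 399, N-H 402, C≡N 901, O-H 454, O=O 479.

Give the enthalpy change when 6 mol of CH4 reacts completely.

ΔH = −3021 kJ

Bonds broken (reactants):
  C-H: 8 × 399 = 3192
  N-H: 6 × 402 = 2412
  O=O: 3 × 479 = 1437
  Σ(broken) = 7041 kJ
Bonds formed (products):
  C≡N: 2 × 901 = 1802
  C-H: 2 × 399 = 798
  O-H: 12 × 454 = 5448
  Σ(formed) = 8048 kJ
ΔH = Σ(broken) − Σ(formed) = 7041 − 8048 = −1007 kJ
For 3× the reaction as written: 3 × (−1007) = −3021 kJ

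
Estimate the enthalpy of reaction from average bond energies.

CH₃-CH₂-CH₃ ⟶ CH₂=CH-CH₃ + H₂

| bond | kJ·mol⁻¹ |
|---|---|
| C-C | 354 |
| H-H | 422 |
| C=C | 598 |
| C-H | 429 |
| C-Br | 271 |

ΔH ≈ +192 kJ

Bonds broken (reactants):
  C-C: 2 × 354 = 708
  C-H: 8 × 429 = 3432
  Σ(broken) = 4140 kJ
Bonds formed (products):
  C-C: 1 × 354 = 354
  C-H: 6 × 429 = 2574
  C=C: 1 × 598 = 598
  H-H: 1 × 422 = 422
  Σ(formed) = 3948 kJ
ΔH = Σ(broken) − Σ(formed) = 4140 − 3948 = +192 kJ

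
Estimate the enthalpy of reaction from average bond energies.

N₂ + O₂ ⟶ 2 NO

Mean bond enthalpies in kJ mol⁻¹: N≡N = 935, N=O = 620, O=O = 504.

Bonds broken (reactants):
  N≡N: 1 × 935 = 935
  O=O: 1 × 504 = 504
  Σ(broken) = 1439 kJ
Bonds formed (products):
  N=O: 2 × 620 = 1240
  Σ(formed) = 1240 kJ
ΔH = Σ(broken) − Σ(formed) = 1439 − 1240 = +199 kJ

ΔH ≈ +199 kJ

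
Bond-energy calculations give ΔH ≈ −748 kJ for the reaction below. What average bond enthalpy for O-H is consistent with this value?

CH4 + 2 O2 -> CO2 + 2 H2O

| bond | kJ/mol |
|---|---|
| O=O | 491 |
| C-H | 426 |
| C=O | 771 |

Let D be the O-H bond energy.
Σ(broken) = 4×426 + 2×491 = 2686
Σ(formed) = 2×771 + 4×D = 1542 + 4D
ΔH = Σ(broken) − Σ(formed) = (2686) − (1542 + 4D) = +1144 − 4D
Setting this equal to −748 kJ gives 4D = 1892, so D = 473 kJ/mol.

D(O-H) ≈ 473 kJ/mol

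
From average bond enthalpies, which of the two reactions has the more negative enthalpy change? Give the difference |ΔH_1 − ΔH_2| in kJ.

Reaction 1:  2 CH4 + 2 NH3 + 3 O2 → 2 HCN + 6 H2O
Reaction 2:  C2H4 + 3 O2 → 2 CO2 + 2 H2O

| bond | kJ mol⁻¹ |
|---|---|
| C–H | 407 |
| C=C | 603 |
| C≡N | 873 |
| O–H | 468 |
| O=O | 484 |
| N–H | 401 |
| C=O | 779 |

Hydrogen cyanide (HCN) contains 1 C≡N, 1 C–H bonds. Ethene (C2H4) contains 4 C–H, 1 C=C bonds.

Reaction 1:
  Bonds broken (reactants):
    C–H: 8 × 407 = 3256
    N–H: 6 × 401 = 2406
    O=O: 3 × 484 = 1452
    Σ(broken) = 7114 kJ
  Bonds formed (products):
    C≡N: 2 × 873 = 1746
    C–H: 2 × 407 = 814
    O–H: 12 × 468 = 5616
    Σ(formed) = 8176 kJ
  ΔH_1 = 7114 − 8176 = −1062 kJ
Reaction 2:
  Bonds broken (reactants):
    C–H: 4 × 407 = 1628
    C=C: 1 × 603 = 603
    O=O: 3 × 484 = 1452
    Σ(broken) = 3683 kJ
  Bonds formed (products):
    C=O: 4 × 779 = 3116
    O–H: 4 × 468 = 1872
    Σ(formed) = 4988 kJ
  ΔH_2 = 3683 − 4988 = −1305 kJ
ΔH_1 − ΔH_2 = +243 kJ, so reaction 2 has the more negative ΔH; |ΔH_1 − ΔH_2| = 243 kJ.

Reaction 2, by 243 kJ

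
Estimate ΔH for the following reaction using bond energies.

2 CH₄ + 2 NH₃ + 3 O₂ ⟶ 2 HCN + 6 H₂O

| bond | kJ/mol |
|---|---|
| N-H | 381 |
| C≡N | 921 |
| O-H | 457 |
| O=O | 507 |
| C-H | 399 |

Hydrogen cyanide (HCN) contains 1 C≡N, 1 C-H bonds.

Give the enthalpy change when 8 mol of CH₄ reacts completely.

ΔH = −4500 kJ

Bonds broken (reactants):
  C-H: 8 × 399 = 3192
  N-H: 6 × 381 = 2286
  O=O: 3 × 507 = 1521
  Σ(broken) = 6999 kJ
Bonds formed (products):
  C≡N: 2 × 921 = 1842
  C-H: 2 × 399 = 798
  O-H: 12 × 457 = 5484
  Σ(formed) = 8124 kJ
ΔH = Σ(broken) − Σ(formed) = 6999 − 8124 = −1125 kJ
For 4× the reaction as written: 4 × (−1125) = −4500 kJ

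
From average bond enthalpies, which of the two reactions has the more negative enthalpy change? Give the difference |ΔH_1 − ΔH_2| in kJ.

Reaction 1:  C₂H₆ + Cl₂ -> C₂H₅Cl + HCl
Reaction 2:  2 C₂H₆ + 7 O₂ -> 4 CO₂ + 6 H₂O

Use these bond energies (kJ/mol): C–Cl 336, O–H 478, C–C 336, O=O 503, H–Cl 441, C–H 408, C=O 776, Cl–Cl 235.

Reaction 1:
  Bonds broken (reactants):
    C–C: 1 × 336 = 336
    C–H: 6 × 408 = 2448
    Cl–Cl: 1 × 235 = 235
    Σ(broken) = 3019 kJ
  Bonds formed (products):
    C–C: 1 × 336 = 336
    C–Cl: 1 × 336 = 336
    C–H: 5 × 408 = 2040
    H–Cl: 1 × 441 = 441
    Σ(formed) = 3153 kJ
  ΔH_1 = 3019 − 3153 = −134 kJ
Reaction 2:
  Bonds broken (reactants):
    C–C: 2 × 336 = 672
    C–H: 12 × 408 = 4896
    O=O: 7 × 503 = 3521
    Σ(broken) = 9089 kJ
  Bonds formed (products):
    C=O: 8 × 776 = 6208
    O–H: 12 × 478 = 5736
    Σ(formed) = 11944 kJ
  ΔH_2 = 9089 − 11944 = −2855 kJ
ΔH_1 − ΔH_2 = +2721 kJ, so reaction 2 has the more negative ΔH; |ΔH_1 − ΔH_2| = 2721 kJ.

Reaction 2, by 2721 kJ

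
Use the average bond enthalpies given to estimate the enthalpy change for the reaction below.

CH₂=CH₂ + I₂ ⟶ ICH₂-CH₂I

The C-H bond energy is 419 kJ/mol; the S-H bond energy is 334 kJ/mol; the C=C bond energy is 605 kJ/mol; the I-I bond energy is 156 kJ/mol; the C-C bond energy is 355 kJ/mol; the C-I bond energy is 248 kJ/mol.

Bonds broken (reactants):
  C-H: 4 × 419 = 1676
  C=C: 1 × 605 = 605
  I-I: 1 × 156 = 156
  Σ(broken) = 2437 kJ
Bonds formed (products):
  C-C: 1 × 355 = 355
  C-H: 4 × 419 = 1676
  C-I: 2 × 248 = 496
  Σ(formed) = 2527 kJ
ΔH = Σ(broken) − Σ(formed) = 2437 − 2527 = −90 kJ

ΔH ≈ −90 kJ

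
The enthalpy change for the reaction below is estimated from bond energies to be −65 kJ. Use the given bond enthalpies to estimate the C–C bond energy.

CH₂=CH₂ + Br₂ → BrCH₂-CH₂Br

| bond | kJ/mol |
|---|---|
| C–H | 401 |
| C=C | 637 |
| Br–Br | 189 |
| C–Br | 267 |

D(C–C) ≈ 357 kJ/mol

Let D be the C–C bond energy.
Σ(broken) = 1×189 + 4×401 + 1×637 = 2430
Σ(formed) = 2×267 + 1×D + 4×401 = 2138 + D
ΔH = Σ(broken) − Σ(formed) = (2430) − (2138 + D) = +292 − D
Setting this equal to −65 kJ gives D = 357 kJ/mol.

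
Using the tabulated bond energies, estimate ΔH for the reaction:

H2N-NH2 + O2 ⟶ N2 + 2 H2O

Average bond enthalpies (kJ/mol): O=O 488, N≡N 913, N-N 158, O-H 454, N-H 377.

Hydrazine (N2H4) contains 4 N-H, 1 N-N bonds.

ΔH ≈ −575 kJ

Bonds broken (reactants):
  N-H: 4 × 377 = 1508
  N-N: 1 × 158 = 158
  O=O: 1 × 488 = 488
  Σ(broken) = 2154 kJ
Bonds formed (products):
  N≡N: 1 × 913 = 913
  O-H: 4 × 454 = 1816
  Σ(formed) = 2729 kJ
ΔH = Σ(broken) − Σ(formed) = 2154 − 2729 = −575 kJ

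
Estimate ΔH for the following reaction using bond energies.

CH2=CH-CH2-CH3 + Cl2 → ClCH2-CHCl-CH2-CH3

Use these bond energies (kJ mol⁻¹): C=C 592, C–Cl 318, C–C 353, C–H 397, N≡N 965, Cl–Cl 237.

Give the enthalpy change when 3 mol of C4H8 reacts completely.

ΔH = −480 kJ

Bonds broken (reactants):
  C–C: 2 × 353 = 706
  C–H: 8 × 397 = 3176
  C=C: 1 × 592 = 592
  Cl–Cl: 1 × 237 = 237
  Σ(broken) = 4711 kJ
Bonds formed (products):
  C–C: 3 × 353 = 1059
  C–Cl: 2 × 318 = 636
  C–H: 8 × 397 = 3176
  Σ(formed) = 4871 kJ
ΔH = Σ(broken) − Σ(formed) = 4711 − 4871 = −160 kJ
For 3× the reaction as written: 3 × (−160) = −480 kJ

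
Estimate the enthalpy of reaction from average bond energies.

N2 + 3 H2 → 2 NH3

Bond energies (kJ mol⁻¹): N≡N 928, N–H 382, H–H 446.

Bonds broken (reactants):
  H–H: 3 × 446 = 1338
  N≡N: 1 × 928 = 928
  Σ(broken) = 2266 kJ
Bonds formed (products):
  N–H: 6 × 382 = 2292
  Σ(formed) = 2292 kJ
ΔH = Σ(broken) − Σ(formed) = 2266 − 2292 = −26 kJ

ΔH ≈ −26 kJ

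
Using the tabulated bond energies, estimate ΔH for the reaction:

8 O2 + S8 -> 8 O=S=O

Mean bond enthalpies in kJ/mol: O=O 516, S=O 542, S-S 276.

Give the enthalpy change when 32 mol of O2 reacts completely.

Bonds broken (reactants):
  O=O: 8 × 516 = 4128
  S-S: 8 × 276 = 2208
  Σ(broken) = 6336 kJ
Bonds formed (products):
  S=O: 16 × 542 = 8672
  Σ(formed) = 8672 kJ
ΔH = Σ(broken) − Σ(formed) = 6336 − 8672 = −2336 kJ
For 4× the reaction as written: 4 × (−2336) = −9344 kJ

ΔH = −9344 kJ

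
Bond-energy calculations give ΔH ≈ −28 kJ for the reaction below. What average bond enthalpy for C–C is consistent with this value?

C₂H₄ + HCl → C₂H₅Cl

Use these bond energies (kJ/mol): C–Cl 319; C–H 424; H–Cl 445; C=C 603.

Let D be the C–C bond energy.
Σ(broken) = 4×424 + 1×603 + 1×445 = 2744
Σ(formed) = 1×D + 1×319 + 5×424 = 2439 + D
ΔH = Σ(broken) − Σ(formed) = (2744) − (2439 + D) = +305 − D
Setting this equal to −28 kJ gives D = 333 kJ/mol.

D(C–C) ≈ 333 kJ/mol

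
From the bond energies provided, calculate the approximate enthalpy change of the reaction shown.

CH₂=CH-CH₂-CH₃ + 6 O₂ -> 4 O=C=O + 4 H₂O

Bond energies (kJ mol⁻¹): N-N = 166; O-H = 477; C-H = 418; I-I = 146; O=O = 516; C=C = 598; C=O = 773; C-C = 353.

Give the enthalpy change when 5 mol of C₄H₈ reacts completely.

Bonds broken (reactants):
  C-C: 2 × 353 = 706
  C-H: 8 × 418 = 3344
  C=C: 1 × 598 = 598
  O=O: 6 × 516 = 3096
  Σ(broken) = 7744 kJ
Bonds formed (products):
  C=O: 8 × 773 = 6184
  O-H: 8 × 477 = 3816
  Σ(formed) = 10000 kJ
ΔH = Σ(broken) − Σ(formed) = 7744 − 10000 = −2256 kJ
For 5× the reaction as written: 5 × (−2256) = −11280 kJ

ΔH = −11280 kJ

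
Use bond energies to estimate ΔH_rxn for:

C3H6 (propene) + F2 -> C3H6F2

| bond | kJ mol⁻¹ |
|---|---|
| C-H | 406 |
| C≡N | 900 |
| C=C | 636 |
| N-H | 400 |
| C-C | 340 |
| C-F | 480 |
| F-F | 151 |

ΔH ≈ −513 kJ

Bonds broken (reactants):
  C-C: 1 × 340 = 340
  C-H: 6 × 406 = 2436
  C=C: 1 × 636 = 636
  F-F: 1 × 151 = 151
  Σ(broken) = 3563 kJ
Bonds formed (products):
  C-C: 2 × 340 = 680
  C-F: 2 × 480 = 960
  C-H: 6 × 406 = 2436
  Σ(formed) = 4076 kJ
ΔH = Σ(broken) − Σ(formed) = 3563 − 4076 = −513 kJ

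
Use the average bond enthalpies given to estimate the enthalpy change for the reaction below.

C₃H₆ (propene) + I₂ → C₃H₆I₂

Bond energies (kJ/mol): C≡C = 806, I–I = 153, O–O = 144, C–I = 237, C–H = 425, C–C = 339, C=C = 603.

Bonds broken (reactants):
  C–C: 1 × 339 = 339
  C–H: 6 × 425 = 2550
  C=C: 1 × 603 = 603
  I–I: 1 × 153 = 153
  Σ(broken) = 3645 kJ
Bonds formed (products):
  C–C: 2 × 339 = 678
  C–H: 6 × 425 = 2550
  C–I: 2 × 237 = 474
  Σ(formed) = 3702 kJ
ΔH = Σ(broken) − Σ(formed) = 3645 − 3702 = −57 kJ

ΔH ≈ −57 kJ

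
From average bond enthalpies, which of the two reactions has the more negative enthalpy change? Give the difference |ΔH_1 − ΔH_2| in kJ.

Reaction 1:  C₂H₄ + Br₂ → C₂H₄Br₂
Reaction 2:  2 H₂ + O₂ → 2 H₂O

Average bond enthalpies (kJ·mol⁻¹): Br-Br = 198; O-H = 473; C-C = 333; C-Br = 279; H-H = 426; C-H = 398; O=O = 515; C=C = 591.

Reaction 2, by 423 kJ

Reaction 1:
  Bonds broken (reactants):
    Br-Br: 1 × 198 = 198
    C-H: 4 × 398 = 1592
    C=C: 1 × 591 = 591
    Σ(broken) = 2381 kJ
  Bonds formed (products):
    C-Br: 2 × 279 = 558
    C-C: 1 × 333 = 333
    C-H: 4 × 398 = 1592
    Σ(formed) = 2483 kJ
  ΔH_1 = 2381 − 2483 = −102 kJ
Reaction 2:
  Bonds broken (reactants):
    H-H: 2 × 426 = 852
    O=O: 1 × 515 = 515
    Σ(broken) = 1367 kJ
  Bonds formed (products):
    O-H: 4 × 473 = 1892
    Σ(formed) = 1892 kJ
  ΔH_2 = 1367 − 1892 = −525 kJ
ΔH_1 − ΔH_2 = +423 kJ, so reaction 2 has the more negative ΔH; |ΔH_1 − ΔH_2| = 423 kJ.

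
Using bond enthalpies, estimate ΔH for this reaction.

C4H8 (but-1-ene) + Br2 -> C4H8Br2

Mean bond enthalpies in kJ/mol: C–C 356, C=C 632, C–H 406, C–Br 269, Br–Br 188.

Bonds broken (reactants):
  Br–Br: 1 × 188 = 188
  C–C: 2 × 356 = 712
  C–H: 8 × 406 = 3248
  C=C: 1 × 632 = 632
  Σ(broken) = 4780 kJ
Bonds formed (products):
  C–Br: 2 × 269 = 538
  C–C: 3 × 356 = 1068
  C–H: 8 × 406 = 3248
  Σ(formed) = 4854 kJ
ΔH = Σ(broken) − Σ(formed) = 4780 − 4854 = −74 kJ

ΔH ≈ −74 kJ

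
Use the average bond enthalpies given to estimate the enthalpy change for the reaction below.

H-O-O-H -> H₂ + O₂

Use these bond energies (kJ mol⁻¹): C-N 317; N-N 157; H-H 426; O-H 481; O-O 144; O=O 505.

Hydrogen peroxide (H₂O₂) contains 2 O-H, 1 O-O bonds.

ΔH ≈ +175 kJ

Bonds broken (reactants):
  O-H: 2 × 481 = 962
  O-O: 1 × 144 = 144
  Σ(broken) = 1106 kJ
Bonds formed (products):
  H-H: 1 × 426 = 426
  O=O: 1 × 505 = 505
  Σ(formed) = 931 kJ
ΔH = Σ(broken) − Σ(formed) = 1106 − 931 = +175 kJ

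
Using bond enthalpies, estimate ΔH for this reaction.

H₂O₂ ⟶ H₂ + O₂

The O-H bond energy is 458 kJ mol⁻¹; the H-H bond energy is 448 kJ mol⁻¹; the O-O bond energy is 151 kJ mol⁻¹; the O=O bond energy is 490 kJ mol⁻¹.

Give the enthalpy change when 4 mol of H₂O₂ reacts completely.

ΔH = +516 kJ

Bonds broken (reactants):
  O-H: 2 × 458 = 916
  O-O: 1 × 151 = 151
  Σ(broken) = 1067 kJ
Bonds formed (products):
  H-H: 1 × 448 = 448
  O=O: 1 × 490 = 490
  Σ(formed) = 938 kJ
ΔH = Σ(broken) − Σ(formed) = 1067 − 938 = +129 kJ
For 4× the reaction as written: 4 × (+129) = +516 kJ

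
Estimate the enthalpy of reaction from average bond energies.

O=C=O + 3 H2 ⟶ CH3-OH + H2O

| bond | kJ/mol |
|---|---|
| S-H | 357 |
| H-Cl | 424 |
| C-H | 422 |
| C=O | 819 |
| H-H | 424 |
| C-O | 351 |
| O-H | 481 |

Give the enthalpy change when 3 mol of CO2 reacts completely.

Bonds broken (reactants):
  C=O: 2 × 819 = 1638
  H-H: 3 × 424 = 1272
  Σ(broken) = 2910 kJ
Bonds formed (products):
  C-H: 3 × 422 = 1266
  C-O: 1 × 351 = 351
  O-H: 3 × 481 = 1443
  Σ(formed) = 3060 kJ
ΔH = Σ(broken) − Σ(formed) = 2910 − 3060 = −150 kJ
For 3× the reaction as written: 3 × (−150) = −450 kJ

ΔH = −450 kJ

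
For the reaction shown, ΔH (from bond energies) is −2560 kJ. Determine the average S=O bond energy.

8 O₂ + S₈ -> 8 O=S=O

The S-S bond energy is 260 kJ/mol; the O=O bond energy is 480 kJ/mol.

Let D be the S=O bond energy.
Σ(broken) = 8×480 + 8×260 = 5920
Σ(formed) = 16×D = 16D
ΔH = Σ(broken) − Σ(formed) = (5920) − (16D) = +5920 − 16D
Setting this equal to −2560 kJ gives 16D = 8480, so D = 530 kJ/mol.

D(S=O) ≈ 530 kJ/mol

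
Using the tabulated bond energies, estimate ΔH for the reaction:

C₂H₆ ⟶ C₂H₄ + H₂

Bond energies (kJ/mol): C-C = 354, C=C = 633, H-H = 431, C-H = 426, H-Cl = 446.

ΔH ≈ +142 kJ

Bonds broken (reactants):
  C-C: 1 × 354 = 354
  C-H: 6 × 426 = 2556
  Σ(broken) = 2910 kJ
Bonds formed (products):
  C-H: 4 × 426 = 1704
  C=C: 1 × 633 = 633
  H-H: 1 × 431 = 431
  Σ(formed) = 2768 kJ
ΔH = Σ(broken) − Σ(formed) = 2910 − 2768 = +142 kJ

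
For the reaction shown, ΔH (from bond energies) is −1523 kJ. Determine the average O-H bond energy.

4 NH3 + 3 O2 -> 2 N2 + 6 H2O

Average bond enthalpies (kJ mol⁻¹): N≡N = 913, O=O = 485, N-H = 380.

D(O-H) ≈ 476 kJ/mol

Let D be the O-H bond energy.
Σ(broken) = 12×380 + 3×485 = 6015
Σ(formed) = 2×913 + 12×D = 1826 + 12D
ΔH = Σ(broken) − Σ(formed) = (6015) − (1826 + 12D) = +4189 − 12D
Setting this equal to −1523 kJ gives 12D = 5712, so D = 476 kJ/mol.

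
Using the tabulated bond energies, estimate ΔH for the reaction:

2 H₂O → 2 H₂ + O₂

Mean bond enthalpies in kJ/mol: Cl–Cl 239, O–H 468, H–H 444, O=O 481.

Bonds broken (reactants):
  O–H: 4 × 468 = 1872
  Σ(broken) = 1872 kJ
Bonds formed (products):
  H–H: 2 × 444 = 888
  O=O: 1 × 481 = 481
  Σ(formed) = 1369 kJ
ΔH = Σ(broken) − Σ(formed) = 1872 − 1369 = +503 kJ

ΔH ≈ +503 kJ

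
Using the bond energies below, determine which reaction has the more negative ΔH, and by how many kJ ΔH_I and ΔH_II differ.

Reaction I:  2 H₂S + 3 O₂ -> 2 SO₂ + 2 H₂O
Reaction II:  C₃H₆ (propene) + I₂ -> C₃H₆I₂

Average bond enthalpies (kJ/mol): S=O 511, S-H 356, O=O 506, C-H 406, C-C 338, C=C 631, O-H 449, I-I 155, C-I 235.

Reaction I:
  Bonds broken (reactants):
    O=O: 3 × 506 = 1518
    S-H: 4 × 356 = 1424
    Σ(broken) = 2942 kJ
  Bonds formed (products):
    O-H: 4 × 449 = 1796
    S=O: 4 × 511 = 2044
    Σ(formed) = 3840 kJ
  ΔH_I = 2942 − 3840 = −898 kJ
Reaction II:
  Bonds broken (reactants):
    C-C: 1 × 338 = 338
    C-H: 6 × 406 = 2436
    C=C: 1 × 631 = 631
    I-I: 1 × 155 = 155
    Σ(broken) = 3560 kJ
  Bonds formed (products):
    C-C: 2 × 338 = 676
    C-H: 6 × 406 = 2436
    C-I: 2 × 235 = 470
    Σ(formed) = 3582 kJ
  ΔH_II = 3560 − 3582 = −22 kJ
ΔH_I − ΔH_II = −876 kJ, so reaction I has the more negative ΔH; |ΔH_I − ΔH_II| = 876 kJ.

Reaction I, by 876 kJ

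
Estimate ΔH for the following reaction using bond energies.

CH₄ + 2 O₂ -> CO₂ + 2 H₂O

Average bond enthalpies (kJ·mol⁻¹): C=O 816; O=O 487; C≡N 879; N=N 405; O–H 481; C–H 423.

ΔH ≈ −890 kJ

Bonds broken (reactants):
  C–H: 4 × 423 = 1692
  O=O: 2 × 487 = 974
  Σ(broken) = 2666 kJ
Bonds formed (products):
  C=O: 2 × 816 = 1632
  O–H: 4 × 481 = 1924
  Σ(formed) = 3556 kJ
ΔH = Σ(broken) − Σ(formed) = 2666 − 3556 = −890 kJ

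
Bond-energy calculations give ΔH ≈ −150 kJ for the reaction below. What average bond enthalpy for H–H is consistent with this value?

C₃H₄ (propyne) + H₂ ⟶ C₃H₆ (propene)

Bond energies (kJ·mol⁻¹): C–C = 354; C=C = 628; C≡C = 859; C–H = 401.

D(H–H) ≈ 421 kJ/mol

Let D be the H–H bond energy.
Σ(broken) = 1×859 + 1×354 + 4×401 + 1×D = 2817 + D
Σ(formed) = 1×354 + 6×401 + 1×628 = 3388
ΔH = Σ(broken) − Σ(formed) = (2817 + D) − (3388) = −571 + D
Setting this equal to −150 kJ gives D = 421 kJ/mol.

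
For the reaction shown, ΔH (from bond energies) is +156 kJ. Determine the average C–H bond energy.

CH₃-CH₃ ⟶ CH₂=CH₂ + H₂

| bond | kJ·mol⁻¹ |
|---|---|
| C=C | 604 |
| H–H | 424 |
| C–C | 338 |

Let D be the C–H bond energy.
Σ(broken) = 1×338 + 6×D = 338 + 6D
Σ(formed) = 4×D + 1×604 + 1×424 = 1028 + 4D
ΔH = Σ(broken) − Σ(formed) = (338 + 6D) − (1028 + 4D) = −690 + 2D
Setting this equal to +156 kJ gives 2D = 846, so D = 423 kJ/mol.

D(C–H) ≈ 423 kJ/mol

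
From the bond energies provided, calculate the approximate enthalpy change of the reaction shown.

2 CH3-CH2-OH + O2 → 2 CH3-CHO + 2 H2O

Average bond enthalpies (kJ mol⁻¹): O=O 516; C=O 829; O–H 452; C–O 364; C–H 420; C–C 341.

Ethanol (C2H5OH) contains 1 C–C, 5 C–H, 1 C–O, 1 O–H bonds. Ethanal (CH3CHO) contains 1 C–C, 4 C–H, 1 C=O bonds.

Bonds broken (reactants):
  C–C: 2 × 341 = 682
  C–H: 10 × 420 = 4200
  C–O: 2 × 364 = 728
  O–H: 2 × 452 = 904
  O=O: 1 × 516 = 516
  Σ(broken) = 7030 kJ
Bonds formed (products):
  C–C: 2 × 341 = 682
  C–H: 8 × 420 = 3360
  C=O: 2 × 829 = 1658
  O–H: 4 × 452 = 1808
  Σ(formed) = 7508 kJ
ΔH = Σ(broken) − Σ(formed) = 7030 − 7508 = −478 kJ

ΔH ≈ −478 kJ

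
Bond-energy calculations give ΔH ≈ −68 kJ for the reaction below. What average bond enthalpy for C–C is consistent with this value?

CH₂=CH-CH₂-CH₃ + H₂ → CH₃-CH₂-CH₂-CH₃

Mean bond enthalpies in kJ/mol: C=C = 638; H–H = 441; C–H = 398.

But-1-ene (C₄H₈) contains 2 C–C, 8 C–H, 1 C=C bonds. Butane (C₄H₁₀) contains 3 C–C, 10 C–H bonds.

D(C–C) ≈ 351 kJ/mol

Let D be the C–C bond energy.
Σ(broken) = 2×D + 8×398 + 1×638 + 1×441 = 4263 + 2D
Σ(formed) = 3×D + 10×398 = 3980 + 3D
ΔH = Σ(broken) − Σ(formed) = (4263 + 2D) − (3980 + 3D) = +283 − D
Setting this equal to −68 kJ gives D = 351 kJ/mol.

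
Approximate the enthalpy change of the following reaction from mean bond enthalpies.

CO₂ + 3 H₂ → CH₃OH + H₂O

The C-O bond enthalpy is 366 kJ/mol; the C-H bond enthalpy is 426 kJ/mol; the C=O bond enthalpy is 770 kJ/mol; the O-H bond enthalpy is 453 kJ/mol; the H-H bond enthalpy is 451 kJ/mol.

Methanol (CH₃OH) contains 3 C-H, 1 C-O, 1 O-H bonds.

Bonds broken (reactants):
  C=O: 2 × 770 = 1540
  H-H: 3 × 451 = 1353
  Σ(broken) = 2893 kJ
Bonds formed (products):
  C-H: 3 × 426 = 1278
  C-O: 1 × 366 = 366
  O-H: 3 × 453 = 1359
  Σ(formed) = 3003 kJ
ΔH = Σ(broken) − Σ(formed) = 2893 − 3003 = −110 kJ

ΔH ≈ −110 kJ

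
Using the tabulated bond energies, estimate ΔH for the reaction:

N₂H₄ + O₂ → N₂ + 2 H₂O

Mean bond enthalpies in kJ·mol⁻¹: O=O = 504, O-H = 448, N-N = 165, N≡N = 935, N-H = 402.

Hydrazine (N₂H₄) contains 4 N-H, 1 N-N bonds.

ΔH ≈ −450 kJ

Bonds broken (reactants):
  N-H: 4 × 402 = 1608
  N-N: 1 × 165 = 165
  O=O: 1 × 504 = 504
  Σ(broken) = 2277 kJ
Bonds formed (products):
  N≡N: 1 × 935 = 935
  O-H: 4 × 448 = 1792
  Σ(formed) = 2727 kJ
ΔH = Σ(broken) − Σ(formed) = 2277 − 2727 = −450 kJ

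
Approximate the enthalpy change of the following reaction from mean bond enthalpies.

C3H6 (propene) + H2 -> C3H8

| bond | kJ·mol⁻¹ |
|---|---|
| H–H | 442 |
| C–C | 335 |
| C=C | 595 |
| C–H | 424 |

ΔH ≈ −146 kJ

Bonds broken (reactants):
  C–C: 1 × 335 = 335
  C–H: 6 × 424 = 2544
  C=C: 1 × 595 = 595
  H–H: 1 × 442 = 442
  Σ(broken) = 3916 kJ
Bonds formed (products):
  C–C: 2 × 335 = 670
  C–H: 8 × 424 = 3392
  Σ(formed) = 4062 kJ
ΔH = Σ(broken) − Σ(formed) = 3916 − 4062 = −146 kJ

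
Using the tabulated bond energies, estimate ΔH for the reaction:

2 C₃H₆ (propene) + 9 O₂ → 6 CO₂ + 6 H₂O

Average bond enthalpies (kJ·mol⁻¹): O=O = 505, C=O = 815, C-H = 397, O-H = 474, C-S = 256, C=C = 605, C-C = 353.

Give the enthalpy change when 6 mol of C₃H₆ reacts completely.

Bonds broken (reactants):
  C-C: 2 × 353 = 706
  C-H: 12 × 397 = 4764
  C=C: 2 × 605 = 1210
  O=O: 9 × 505 = 4545
  Σ(broken) = 11225 kJ
Bonds formed (products):
  C=O: 12 × 815 = 9780
  O-H: 12 × 474 = 5688
  Σ(formed) = 15468 kJ
ΔH = Σ(broken) − Σ(formed) = 11225 − 15468 = −4243 kJ
For 3× the reaction as written: 3 × (−4243) = −12729 kJ

ΔH = −12729 kJ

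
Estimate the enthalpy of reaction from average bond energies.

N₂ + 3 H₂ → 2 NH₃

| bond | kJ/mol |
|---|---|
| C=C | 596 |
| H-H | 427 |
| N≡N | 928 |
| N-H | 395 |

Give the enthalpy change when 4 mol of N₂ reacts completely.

Bonds broken (reactants):
  H-H: 3 × 427 = 1281
  N≡N: 1 × 928 = 928
  Σ(broken) = 2209 kJ
Bonds formed (products):
  N-H: 6 × 395 = 2370
  Σ(formed) = 2370 kJ
ΔH = Σ(broken) − Σ(formed) = 2209 − 2370 = −161 kJ
For 4× the reaction as written: 4 × (−161) = −644 kJ

ΔH = −644 kJ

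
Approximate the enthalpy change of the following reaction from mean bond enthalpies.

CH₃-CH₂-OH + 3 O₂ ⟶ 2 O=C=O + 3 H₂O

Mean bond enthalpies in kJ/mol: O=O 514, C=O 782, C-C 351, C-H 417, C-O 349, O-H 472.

Bonds broken (reactants):
  C-C: 1 × 351 = 351
  C-H: 5 × 417 = 2085
  C-O: 1 × 349 = 349
  O-H: 1 × 472 = 472
  O=O: 3 × 514 = 1542
  Σ(broken) = 4799 kJ
Bonds formed (products):
  C=O: 4 × 782 = 3128
  O-H: 6 × 472 = 2832
  Σ(formed) = 5960 kJ
ΔH = Σ(broken) − Σ(formed) = 4799 − 5960 = −1161 kJ

ΔH ≈ −1161 kJ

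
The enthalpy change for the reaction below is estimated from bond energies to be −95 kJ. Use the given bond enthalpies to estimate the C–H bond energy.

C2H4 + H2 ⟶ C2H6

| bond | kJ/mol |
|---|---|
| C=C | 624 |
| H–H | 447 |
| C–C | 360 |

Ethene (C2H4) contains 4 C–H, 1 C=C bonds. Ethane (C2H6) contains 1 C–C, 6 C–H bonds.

Let D be the C–H bond energy.
Σ(broken) = 4×D + 1×624 + 1×447 = 1071 + 4D
Σ(formed) = 1×360 + 6×D = 360 + 6D
ΔH = Σ(broken) − Σ(formed) = (1071 + 4D) − (360 + 6D) = +711 − 2D
Setting this equal to −95 kJ gives 2D = 806, so D = 403 kJ/mol.

D(C–H) ≈ 403 kJ/mol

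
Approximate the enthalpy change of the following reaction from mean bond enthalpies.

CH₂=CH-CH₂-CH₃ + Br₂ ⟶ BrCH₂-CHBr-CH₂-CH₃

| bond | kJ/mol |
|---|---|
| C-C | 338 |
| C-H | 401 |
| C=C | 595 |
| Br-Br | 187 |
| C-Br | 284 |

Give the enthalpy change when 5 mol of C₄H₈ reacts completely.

Bonds broken (reactants):
  Br-Br: 1 × 187 = 187
  C-C: 2 × 338 = 676
  C-H: 8 × 401 = 3208
  C=C: 1 × 595 = 595
  Σ(broken) = 4666 kJ
Bonds formed (products):
  C-Br: 2 × 284 = 568
  C-C: 3 × 338 = 1014
  C-H: 8 × 401 = 3208
  Σ(formed) = 4790 kJ
ΔH = Σ(broken) − Σ(formed) = 4666 − 4790 = −124 kJ
For 5× the reaction as written: 5 × (−124) = −620 kJ

ΔH = −620 kJ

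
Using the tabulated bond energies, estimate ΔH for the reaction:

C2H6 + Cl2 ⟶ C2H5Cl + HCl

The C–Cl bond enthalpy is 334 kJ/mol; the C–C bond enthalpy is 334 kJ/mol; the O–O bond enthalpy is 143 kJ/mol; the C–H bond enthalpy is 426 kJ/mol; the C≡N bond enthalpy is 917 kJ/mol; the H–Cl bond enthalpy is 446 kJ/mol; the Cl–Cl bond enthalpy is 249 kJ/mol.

Bonds broken (reactants):
  C–C: 1 × 334 = 334
  C–H: 6 × 426 = 2556
  Cl–Cl: 1 × 249 = 249
  Σ(broken) = 3139 kJ
Bonds formed (products):
  C–C: 1 × 334 = 334
  C–Cl: 1 × 334 = 334
  C–H: 5 × 426 = 2130
  H–Cl: 1 × 446 = 446
  Σ(formed) = 3244 kJ
ΔH = Σ(broken) − Σ(formed) = 3139 − 3244 = −105 kJ

ΔH ≈ −105 kJ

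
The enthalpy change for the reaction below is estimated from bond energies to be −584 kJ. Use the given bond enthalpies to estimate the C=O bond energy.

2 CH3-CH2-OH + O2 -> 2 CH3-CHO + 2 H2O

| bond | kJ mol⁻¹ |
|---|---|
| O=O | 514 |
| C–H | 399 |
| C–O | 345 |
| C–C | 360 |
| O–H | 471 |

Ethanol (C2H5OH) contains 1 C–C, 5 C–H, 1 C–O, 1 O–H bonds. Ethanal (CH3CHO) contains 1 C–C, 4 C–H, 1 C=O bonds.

Let D be the C=O bond energy.
Σ(broken) = 2×360 + 10×399 + 2×345 + 2×471 + 1×514 = 6856
Σ(formed) = 2×360 + 8×399 + 2×D + 4×471 = 5796 + 2D
ΔH = Σ(broken) − Σ(formed) = (6856) − (5796 + 2D) = +1060 − 2D
Setting this equal to −584 kJ gives 2D = 1644, so D = 822 kJ/mol.

D(C=O) ≈ 822 kJ/mol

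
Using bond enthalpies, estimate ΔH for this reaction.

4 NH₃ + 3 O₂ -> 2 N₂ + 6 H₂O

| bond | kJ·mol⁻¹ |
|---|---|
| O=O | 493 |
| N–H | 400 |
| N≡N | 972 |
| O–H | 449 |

ΔH ≈ −1053 kJ

Bonds broken (reactants):
  N–H: 12 × 400 = 4800
  O=O: 3 × 493 = 1479
  Σ(broken) = 6279 kJ
Bonds formed (products):
  N≡N: 2 × 972 = 1944
  O–H: 12 × 449 = 5388
  Σ(formed) = 7332 kJ
ΔH = Σ(broken) − Σ(formed) = 6279 − 7332 = −1053 kJ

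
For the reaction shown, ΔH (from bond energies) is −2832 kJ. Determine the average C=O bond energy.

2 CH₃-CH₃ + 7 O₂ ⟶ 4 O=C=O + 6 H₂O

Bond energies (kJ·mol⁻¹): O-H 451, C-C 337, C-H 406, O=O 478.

Let D be the C=O bond energy.
Σ(broken) = 2×337 + 12×406 + 7×478 = 8892
Σ(formed) = 8×D + 12×451 = 5412 + 8D
ΔH = Σ(broken) − Σ(formed) = (8892) − (5412 + 8D) = +3480 − 8D
Setting this equal to −2832 kJ gives 8D = 6312, so D = 789 kJ/mol.

D(C=O) ≈ 789 kJ/mol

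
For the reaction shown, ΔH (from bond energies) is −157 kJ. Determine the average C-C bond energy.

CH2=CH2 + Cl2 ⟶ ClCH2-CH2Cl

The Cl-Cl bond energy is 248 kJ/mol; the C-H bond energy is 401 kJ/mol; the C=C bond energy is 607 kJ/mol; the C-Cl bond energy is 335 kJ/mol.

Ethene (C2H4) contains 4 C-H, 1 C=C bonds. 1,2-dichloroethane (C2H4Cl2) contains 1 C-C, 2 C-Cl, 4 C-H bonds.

D(C-C) ≈ 342 kJ/mol

Let D be the C-C bond energy.
Σ(broken) = 4×401 + 1×607 + 1×248 = 2459
Σ(formed) = 1×D + 2×335 + 4×401 = 2274 + D
ΔH = Σ(broken) − Σ(formed) = (2459) − (2274 + D) = +185 − D
Setting this equal to −157 kJ gives D = 342 kJ/mol.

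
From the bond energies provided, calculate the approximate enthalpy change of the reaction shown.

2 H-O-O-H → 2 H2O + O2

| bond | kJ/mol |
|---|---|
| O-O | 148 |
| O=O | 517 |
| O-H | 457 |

ΔH ≈ −221 kJ

Bonds broken (reactants):
  O-H: 4 × 457 = 1828
  O-O: 2 × 148 = 296
  Σ(broken) = 2124 kJ
Bonds formed (products):
  O-H: 4 × 457 = 1828
  O=O: 1 × 517 = 517
  Σ(formed) = 2345 kJ
ΔH = Σ(broken) − Σ(formed) = 2124 − 2345 = −221 kJ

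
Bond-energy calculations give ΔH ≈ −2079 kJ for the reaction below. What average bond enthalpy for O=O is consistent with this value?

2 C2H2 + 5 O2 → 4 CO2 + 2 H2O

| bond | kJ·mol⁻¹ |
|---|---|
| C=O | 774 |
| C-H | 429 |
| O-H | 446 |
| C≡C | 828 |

D(O=O) ≈ 505 kJ/mol

Let D be the O=O bond energy.
Σ(broken) = 2×828 + 4×429 + 5×D = 3372 + 5D
Σ(formed) = 8×774 + 4×446 = 7976
ΔH = Σ(broken) − Σ(formed) = (3372 + 5D) − (7976) = −4604 + 5D
Setting this equal to −2079 kJ gives 5D = 2525, so D = 505 kJ/mol.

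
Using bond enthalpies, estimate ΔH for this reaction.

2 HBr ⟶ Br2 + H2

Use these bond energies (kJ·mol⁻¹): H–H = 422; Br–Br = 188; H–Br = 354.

ΔH ≈ +98 kJ

Bonds broken (reactants):
  H–Br: 2 × 354 = 708
  Σ(broken) = 708 kJ
Bonds formed (products):
  Br–Br: 1 × 188 = 188
  H–H: 1 × 422 = 422
  Σ(formed) = 610 kJ
ΔH = Σ(broken) − Σ(formed) = 708 − 610 = +98 kJ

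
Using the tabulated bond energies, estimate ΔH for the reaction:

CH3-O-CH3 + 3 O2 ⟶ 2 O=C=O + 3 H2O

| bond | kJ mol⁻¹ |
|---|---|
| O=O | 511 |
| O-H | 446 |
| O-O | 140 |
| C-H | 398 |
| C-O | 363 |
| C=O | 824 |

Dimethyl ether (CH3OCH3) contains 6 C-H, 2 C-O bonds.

ΔH ≈ −1325 kJ

Bonds broken (reactants):
  C-H: 6 × 398 = 2388
  C-O: 2 × 363 = 726
  O=O: 3 × 511 = 1533
  Σ(broken) = 4647 kJ
Bonds formed (products):
  C=O: 4 × 824 = 3296
  O-H: 6 × 446 = 2676
  Σ(formed) = 5972 kJ
ΔH = Σ(broken) − Σ(formed) = 4647 − 5972 = −1325 kJ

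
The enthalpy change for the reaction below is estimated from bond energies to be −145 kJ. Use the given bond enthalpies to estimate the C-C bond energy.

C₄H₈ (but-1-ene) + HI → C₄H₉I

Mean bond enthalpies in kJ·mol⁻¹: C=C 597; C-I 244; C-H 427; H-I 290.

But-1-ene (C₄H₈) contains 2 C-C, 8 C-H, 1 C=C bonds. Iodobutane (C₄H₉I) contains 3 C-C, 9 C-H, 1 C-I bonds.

Let D be the C-C bond energy.
Σ(broken) = 2×D + 8×427 + 1×597 + 1×290 = 4303 + 2D
Σ(formed) = 3×D + 9×427 + 1×244 = 4087 + 3D
ΔH = Σ(broken) − Σ(formed) = (4303 + 2D) − (4087 + 3D) = +216 − D
Setting this equal to −145 kJ gives D = 361 kJ/mol.

D(C-C) ≈ 361 kJ/mol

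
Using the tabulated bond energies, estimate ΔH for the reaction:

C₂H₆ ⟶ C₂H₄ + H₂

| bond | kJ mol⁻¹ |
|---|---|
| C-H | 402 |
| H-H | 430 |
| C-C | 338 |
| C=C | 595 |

Bonds broken (reactants):
  C-C: 1 × 338 = 338
  C-H: 6 × 402 = 2412
  Σ(broken) = 2750 kJ
Bonds formed (products):
  C-H: 4 × 402 = 1608
  C=C: 1 × 595 = 595
  H-H: 1 × 430 = 430
  Σ(formed) = 2633 kJ
ΔH = Σ(broken) − Σ(formed) = 2750 − 2633 = +117 kJ

ΔH ≈ +117 kJ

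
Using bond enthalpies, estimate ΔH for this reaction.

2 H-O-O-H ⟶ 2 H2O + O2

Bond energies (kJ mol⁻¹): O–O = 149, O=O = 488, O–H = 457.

ΔH ≈ −190 kJ

Bonds broken (reactants):
  O–H: 4 × 457 = 1828
  O–O: 2 × 149 = 298
  Σ(broken) = 2126 kJ
Bonds formed (products):
  O–H: 4 × 457 = 1828
  O=O: 1 × 488 = 488
  Σ(formed) = 2316 kJ
ΔH = Σ(broken) − Σ(formed) = 2126 − 2316 = −190 kJ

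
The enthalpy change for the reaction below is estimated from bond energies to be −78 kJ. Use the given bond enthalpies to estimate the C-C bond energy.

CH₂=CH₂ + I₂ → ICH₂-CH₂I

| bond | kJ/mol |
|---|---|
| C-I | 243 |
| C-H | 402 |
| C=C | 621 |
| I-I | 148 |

D(C-C) ≈ 361 kJ/mol

Let D be the C-C bond energy.
Σ(broken) = 4×402 + 1×621 + 1×148 = 2377
Σ(formed) = 1×D + 4×402 + 2×243 = 2094 + D
ΔH = Σ(broken) − Σ(formed) = (2377) − (2094 + D) = +283 − D
Setting this equal to −78 kJ gives D = 361 kJ/mol.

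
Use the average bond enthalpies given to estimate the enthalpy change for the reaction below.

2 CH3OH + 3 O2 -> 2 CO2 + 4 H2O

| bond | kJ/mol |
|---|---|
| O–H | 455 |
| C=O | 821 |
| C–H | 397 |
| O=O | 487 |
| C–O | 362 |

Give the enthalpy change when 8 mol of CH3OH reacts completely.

Bonds broken (reactants):
  C–H: 6 × 397 = 2382
  C–O: 2 × 362 = 724
  O–H: 2 × 455 = 910
  O=O: 3 × 487 = 1461
  Σ(broken) = 5477 kJ
Bonds formed (products):
  C=O: 4 × 821 = 3284
  O–H: 8 × 455 = 3640
  Σ(formed) = 6924 kJ
ΔH = Σ(broken) − Σ(formed) = 5477 − 6924 = −1447 kJ
For 4× the reaction as written: 4 × (−1447) = −5788 kJ

ΔH = −5788 kJ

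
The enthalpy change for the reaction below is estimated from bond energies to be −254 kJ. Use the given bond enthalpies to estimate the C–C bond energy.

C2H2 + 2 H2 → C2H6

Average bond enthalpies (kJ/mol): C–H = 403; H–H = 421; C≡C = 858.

Let D be the C–C bond energy.
Σ(broken) = 1×858 + 2×403 + 2×421 = 2506
Σ(formed) = 1×D + 6×403 = 2418 + D
ΔH = Σ(broken) − Σ(formed) = (2506) − (2418 + D) = +88 − D
Setting this equal to −254 kJ gives D = 342 kJ/mol.

D(C–C) ≈ 342 kJ/mol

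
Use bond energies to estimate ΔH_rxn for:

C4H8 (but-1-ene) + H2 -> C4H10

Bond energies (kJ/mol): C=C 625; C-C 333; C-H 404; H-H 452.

Bonds broken (reactants):
  C-C: 2 × 333 = 666
  C-H: 8 × 404 = 3232
  C=C: 1 × 625 = 625
  H-H: 1 × 452 = 452
  Σ(broken) = 4975 kJ
Bonds formed (products):
  C-C: 3 × 333 = 999
  C-H: 10 × 404 = 4040
  Σ(formed) = 5039 kJ
ΔH = Σ(broken) − Σ(formed) = 4975 − 5039 = −64 kJ

ΔH ≈ −64 kJ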